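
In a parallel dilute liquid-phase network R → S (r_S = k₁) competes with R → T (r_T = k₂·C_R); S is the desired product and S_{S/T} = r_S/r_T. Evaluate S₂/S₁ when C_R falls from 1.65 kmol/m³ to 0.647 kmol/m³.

2.55

S_{S/T} = (k₁/k₂)·C_R⁻¹, so S₂/S₁ = (C_{R,2}/C_{R,1})⁻¹.
= 1.65/0.647 = 2.55.
Selectivity toward S rises as C_R falls — low-concentration operation is favoured.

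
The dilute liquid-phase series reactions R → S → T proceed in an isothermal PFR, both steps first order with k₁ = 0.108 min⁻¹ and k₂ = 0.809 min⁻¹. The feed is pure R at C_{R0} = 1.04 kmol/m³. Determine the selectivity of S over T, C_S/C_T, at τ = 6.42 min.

Solving the coupled first-order balances gives C_S(τ) = [k₁/(k₂−k₁)]·C_{R0}·(e^(−k₁τ) − e^(−k₂τ)).
e^(−k₁τ) = e^(−0.108×6.42) = e^(−0.6934) = 0.4999; e^(−k₂τ) = e^(−5.194) = 0.005551.
C_S = 0.108×1.04/(0.809−0.108) × (0.4999−0.005551) = 0.1602×0.4943 = 0.07921 kmol/m³.
C_R = C_{R0}e^(−k₁τ) = 0.5199 kmol/m³, so C_T = C_{R0}−C_R−C_S = 0.4409 kmol/m³; C_S/C_T = 0.180.

0.180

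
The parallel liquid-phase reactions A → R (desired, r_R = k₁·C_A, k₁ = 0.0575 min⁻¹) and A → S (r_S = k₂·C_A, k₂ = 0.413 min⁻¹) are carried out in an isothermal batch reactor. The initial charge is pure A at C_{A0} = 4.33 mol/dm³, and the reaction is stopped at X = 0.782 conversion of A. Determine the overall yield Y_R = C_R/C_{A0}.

0.0956

C_A = C_{A0}(1−X) = 0.9439 mol/dm³.
Both paths are first order in A, so the instantaneous fraction to R is constant: dC_R/d(−C_A) = k₁/(k₁+k₂) = 0.1222.
C_R = 0.1222·(C_{A0}−C_A) = 0.1222×3.386 = 0.414 mol/dm³.
Y_R = C_R/C_{A0} = 0.4138/4.33 = 0.0956.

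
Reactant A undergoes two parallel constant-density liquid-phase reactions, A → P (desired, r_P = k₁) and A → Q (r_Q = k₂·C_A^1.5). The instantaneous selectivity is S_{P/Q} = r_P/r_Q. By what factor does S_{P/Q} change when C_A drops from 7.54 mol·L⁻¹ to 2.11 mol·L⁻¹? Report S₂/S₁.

S_{P/Q} = (k₁/k₂)·C_A^-1.5, so S₂/S₁ = (C_{A,2}/C_{A,1})^-1.5.
= (2.11/7.54)^(-1.5) = (0.2798)^(-1.5) = 6.76.

6.76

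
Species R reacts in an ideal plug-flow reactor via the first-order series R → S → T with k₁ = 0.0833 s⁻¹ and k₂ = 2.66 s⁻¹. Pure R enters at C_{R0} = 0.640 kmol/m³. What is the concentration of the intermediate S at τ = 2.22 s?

0.0171 kmol/m³

The intermediate concentration in a first-order A→B→C sequence is C_S = k₁C_{R0}(e^(−k₁τ) − e^(−k₂τ))/(k₂−k₁).
e^(−k₁τ) = e^(−0.0833×2.22) = e^(−0.1849) = 0.8312; e^(−k₂τ) = e^(−5.905) = 0.002725.
C_S = 0.0833×0.640/(2.66−0.0833) × (0.8312−0.002725) = 0.02069×0.8284 = 0.01714 kmol/m³.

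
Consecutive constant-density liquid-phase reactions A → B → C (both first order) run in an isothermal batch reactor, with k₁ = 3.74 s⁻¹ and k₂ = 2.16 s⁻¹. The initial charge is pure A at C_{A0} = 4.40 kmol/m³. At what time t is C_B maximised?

0.347 s

Setting dC_B/dt = 0 gives t_opt = ln(k₂/k₁)/(k₂−k₁).
= ln(2.16/3.74)/(2.16−3.74) = ln(0.5775)/-1.580 = -0.5490/-1.580 = 0.347 s.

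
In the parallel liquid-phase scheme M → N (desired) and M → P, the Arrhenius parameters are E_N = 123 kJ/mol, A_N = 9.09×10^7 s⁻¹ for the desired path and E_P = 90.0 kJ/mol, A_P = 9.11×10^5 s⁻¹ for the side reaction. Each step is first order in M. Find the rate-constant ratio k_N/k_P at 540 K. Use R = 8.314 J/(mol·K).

0.0641

With equal orders, S_{N/P} = k_N/k_P = (A_N/A_P)·exp[(E_P−E_N)/(RT)].
(E_P−E_N)/(RT) = (90.0−123)×10³/(8.314×540) = -33000/4490 = -7.350.
k_N/k_P = (9.09×10^7/9.11×10^5)·exp(-7.350) = 99.78 × 6.423×10^-4 = 0.0641.
Since E_N > E_P, raising the temperature improves selectivity toward N.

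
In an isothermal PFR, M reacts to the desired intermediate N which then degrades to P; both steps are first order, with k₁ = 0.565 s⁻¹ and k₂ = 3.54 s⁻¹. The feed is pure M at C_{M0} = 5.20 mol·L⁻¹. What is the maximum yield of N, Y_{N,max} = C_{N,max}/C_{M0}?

Evaluating C_N at τ_opt = ln(k₂/k₁)/(k₂−k₁) gives C_{N,max}/C_{M0} = (k₁/k₂)^[k₂/(k₂−k₁)].
= (0.565/3.54)^(3.54/(3.54−0.565)) = (0.1596)^(1.190) = 0.1126.

0.113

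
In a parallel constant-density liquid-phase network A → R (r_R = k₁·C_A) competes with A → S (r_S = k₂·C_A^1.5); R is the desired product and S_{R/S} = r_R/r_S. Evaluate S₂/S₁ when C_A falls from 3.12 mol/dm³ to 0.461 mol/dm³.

S_{R/S} = (k₁/k₂)·C_A^-0.5, so S₂/S₁ = (C_{A,2}/C_{A,1})^-0.5.
= (0.461/3.12)^(-0.5) = (0.1478)^(-0.5) = 2.60.

2.60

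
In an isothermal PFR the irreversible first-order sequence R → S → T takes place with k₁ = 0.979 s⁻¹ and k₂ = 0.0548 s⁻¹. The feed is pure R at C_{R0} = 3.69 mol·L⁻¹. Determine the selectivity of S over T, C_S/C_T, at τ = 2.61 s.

For first-order series with pure R initially, C_S(τ) = k₁C_{R0}/(k₂−k₁)·(e^(−k₁τ) − e^(−k₂τ)).
e^(−k₁τ) = e^(−0.979×2.61) = e^(−2.555) = 0.07768; e^(−k₂τ) = e^(−0.1430) = 0.8667.
C_S = 0.979×3.69/(0.0548−0.979) × (0.07768−0.8667) = (-3.909)×(-0.7891) = 3.084 mol·L⁻¹.
C_R = C_{R0}e^(−k₁τ) = 0.2866 mol·L⁻¹, so C_T = C_{R0}−C_R−C_S = 0.3191 mol·L⁻¹; C_S/C_T = 9.66.

9.66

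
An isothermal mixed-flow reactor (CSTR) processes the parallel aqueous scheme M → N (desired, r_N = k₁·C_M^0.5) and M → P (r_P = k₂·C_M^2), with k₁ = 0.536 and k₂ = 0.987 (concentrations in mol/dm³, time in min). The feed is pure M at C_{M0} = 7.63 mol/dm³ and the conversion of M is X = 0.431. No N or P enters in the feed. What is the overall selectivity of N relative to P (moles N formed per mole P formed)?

Exit C_M = C_{M0}(1−X) = 7.63×0.569 = 4.341 mol/dm³.
A CSTR operates uniformly at the exit composition, giving r_N = 1.117 and r_P = 18.60 (each k·C_M^n at C_M = 4.341).
Overall selectivity = C_N/C_P = r_Nτ/(r_Pτ) = r_N/r_P = 0.0600.

0.0600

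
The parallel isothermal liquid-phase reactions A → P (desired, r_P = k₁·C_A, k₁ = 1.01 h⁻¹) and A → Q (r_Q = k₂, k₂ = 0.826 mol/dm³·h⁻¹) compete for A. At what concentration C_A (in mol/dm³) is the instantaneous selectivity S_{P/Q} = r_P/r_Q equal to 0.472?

S_{P/Q} = (k₁/k₂)·C_A ⇒ C_A = S·k₂/k₁.
= 0.472×0.826/1.01 = 0.386 mol/dm³.

0.386 mol/dm³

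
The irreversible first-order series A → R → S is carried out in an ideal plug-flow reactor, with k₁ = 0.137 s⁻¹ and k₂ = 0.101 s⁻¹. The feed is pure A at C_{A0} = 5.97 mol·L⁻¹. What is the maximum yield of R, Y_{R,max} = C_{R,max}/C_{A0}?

0.425

At the optimum, C_{R,max}/C_{A0} = (k₁/k₂)^[k₂/(k₂−k₁)].
= (0.137/0.101)^(0.101/(0.101−0.137)) = (1.356)^(-2.806) = 0.4252.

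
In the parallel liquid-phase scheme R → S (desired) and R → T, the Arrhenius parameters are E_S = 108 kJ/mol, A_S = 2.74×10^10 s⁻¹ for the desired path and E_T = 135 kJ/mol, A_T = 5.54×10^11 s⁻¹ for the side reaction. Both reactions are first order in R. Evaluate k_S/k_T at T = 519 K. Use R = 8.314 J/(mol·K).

25.8

k_S/k_T = (A_S/A_T)·exp[−(E_S−E_T)/(RT)] = (A_S/A_T)·exp[(E_T−E_S)/(RT)].
(E_T−E_S)/(RT) = (135−108)×10³/(8.314×519) = 27000/4315 = 6.257.
k_S/k_T = (2.74×10^10/5.54×10^11)·exp(6.257) = 0.04946 × 521.8 = 25.8.
Since E_S < E_T, lowering the temperature improves selectivity toward S.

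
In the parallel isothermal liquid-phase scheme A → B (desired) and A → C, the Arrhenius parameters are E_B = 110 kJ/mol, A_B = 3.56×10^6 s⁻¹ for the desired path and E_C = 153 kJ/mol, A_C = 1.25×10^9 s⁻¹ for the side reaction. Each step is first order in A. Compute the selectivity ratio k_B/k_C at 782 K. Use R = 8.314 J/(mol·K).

With equal orders, S_{B/C} = k_B/k_C = (A_B/A_C)·exp[(E_C−E_B)/(RT)].
(E_C−E_B)/(RT) = (153−110)×10³/(8.314×782) = 43000/6502 = 6.614.
k_B/k_C = (3.56×10^6/1.25×10^9)·exp(6.614) = 0.002848 × 745.3 = 2.12.

2.12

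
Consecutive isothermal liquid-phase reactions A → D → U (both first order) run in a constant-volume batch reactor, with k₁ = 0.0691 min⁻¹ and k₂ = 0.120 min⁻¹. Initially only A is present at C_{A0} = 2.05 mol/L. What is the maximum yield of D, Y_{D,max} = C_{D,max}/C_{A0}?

At the optimum, C_{D,max}/C_{A0} = (k₁/k₂)^[k₂/(k₂−k₁)].
= (0.0691/0.120)^(0.120/(0.120−0.0691)) = (0.5758)^(2.358) = 0.2722.

0.272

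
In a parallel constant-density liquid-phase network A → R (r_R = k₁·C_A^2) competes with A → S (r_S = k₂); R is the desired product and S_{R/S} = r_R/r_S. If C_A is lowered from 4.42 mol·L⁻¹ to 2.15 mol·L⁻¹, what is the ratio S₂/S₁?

S_{R/S} = (k₁/k₂)·C_A^2, so S₂/S₁ = (C_{A,2}/C_{A,1})^2.
= (2.15/4.42)^2 = (0.4864)^2 = 0.237.

0.237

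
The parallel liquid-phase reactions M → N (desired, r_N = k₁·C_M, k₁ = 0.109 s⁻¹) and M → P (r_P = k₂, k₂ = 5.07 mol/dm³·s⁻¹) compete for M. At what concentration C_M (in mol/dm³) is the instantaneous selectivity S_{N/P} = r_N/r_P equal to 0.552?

S_{N/P} = (k₁/k₂)·C_M ⇒ C_M = S·k₂/k₁.
= 0.552×5.07/0.109 = 25.7 mol/dm³.

25.7 mol/dm³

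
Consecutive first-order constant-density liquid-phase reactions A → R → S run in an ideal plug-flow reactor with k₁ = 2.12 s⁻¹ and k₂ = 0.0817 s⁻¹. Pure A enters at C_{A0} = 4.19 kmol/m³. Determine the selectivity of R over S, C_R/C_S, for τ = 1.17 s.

14.8

For first-order series with pure A initially, C_R(τ) = k₁C_{A0}/(k₂−k₁)·(e^(−k₁τ) − e^(−k₂τ)).
e^(−k₁τ) = e^(−2.12×1.17) = e^(−2.480) = 0.08371; e^(−k₂τ) = e^(−0.09559) = 0.9088.
C_R = 2.12×4.19/(0.0817−2.12) × (0.08371−0.9088) = (-4.358)×(-0.8251) = 3.596 kmol/m³.
C_A = C_{A0}e^(−k₁τ) = 0.3507 kmol/m³, so C_S = C_{A0}−C_A−C_R = 0.2434 kmol/m³; C_R/C_S = 14.8.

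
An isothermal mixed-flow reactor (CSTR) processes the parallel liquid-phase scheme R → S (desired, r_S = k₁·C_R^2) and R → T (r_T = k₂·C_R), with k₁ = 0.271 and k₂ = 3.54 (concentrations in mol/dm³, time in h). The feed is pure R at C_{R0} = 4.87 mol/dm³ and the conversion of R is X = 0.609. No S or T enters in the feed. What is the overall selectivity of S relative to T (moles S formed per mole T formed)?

0.146

Exit C_R = C_{R0}(1−X) = 4.87×0.391 = 1.904 mol/dm³.
Rates in a CSTR are evaluated at the outlet concentration: r_S = 0.271×1.904^2 = 0.9826, r_T = 3.54×1.904 = 6.741.
Overall selectivity = C_S/C_T = r_Sτ/(r_Tτ) = r_S/r_T = 0.146.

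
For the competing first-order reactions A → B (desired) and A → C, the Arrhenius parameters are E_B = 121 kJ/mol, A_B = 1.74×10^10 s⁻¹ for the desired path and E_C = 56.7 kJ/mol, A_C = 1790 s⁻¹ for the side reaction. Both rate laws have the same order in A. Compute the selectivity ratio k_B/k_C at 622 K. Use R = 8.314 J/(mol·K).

38.7

Since both paths have the same order in A, the concentration cancels and S_{B/C} = k_B/k_C = (A_B/A_C)·exp[(E_C−E_B)/(RT)].
(E_C−E_B)/(RT) = (56.7−121)×10³/(8.314×622) = -64300/5171 = -12.43.
k_B/k_C = (1.74×10^10/1790)·exp(-12.43) = 9.721×10^6 × 3.981×10^-6 = 38.7.
Since E_B > E_C, raising the temperature improves selectivity toward B.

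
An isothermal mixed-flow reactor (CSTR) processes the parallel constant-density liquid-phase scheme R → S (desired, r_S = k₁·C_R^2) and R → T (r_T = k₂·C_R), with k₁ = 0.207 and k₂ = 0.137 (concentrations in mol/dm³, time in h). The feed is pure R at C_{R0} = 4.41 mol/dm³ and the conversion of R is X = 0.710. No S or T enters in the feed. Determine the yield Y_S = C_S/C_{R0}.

Exit C_R = C_{R0}(1−X) = 4.41×0.290 = 1.279 mol/dm³.
A CSTR operates uniformly at the exit composition, giving r_S = 0.3386 and r_T = 0.1752 (each k·C_R^n at C_R = 1.279).
Fraction of consumed R going to S: r_S/(r_S+r_T) = 0.6590.
C_S = 0.6590·C_{R0}·X = 0.6590×4.41×0.710 = 2.06 mol/dm³; Y_S = C_S/C_{R0} = 0.468.

0.468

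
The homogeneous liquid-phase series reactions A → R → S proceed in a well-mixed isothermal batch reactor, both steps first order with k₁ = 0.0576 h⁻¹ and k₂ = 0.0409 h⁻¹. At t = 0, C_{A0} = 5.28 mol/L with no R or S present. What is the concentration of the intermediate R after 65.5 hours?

Solving the coupled first-order balances gives C_R(t) = [k₁/(k₂−k₁)]·C_{A0}·(e^(−k₁t) − e^(−k₂t)).
e^(−k₁t) = e^(−0.0576×65.5) = e^(−3.773) = 0.02299; e^(−k₂t) = e^(−2.679) = 0.06864.
C_R = 0.0576×5.28/(0.0409−0.0576) × (0.02299−0.06864) = (-18.21)×(-0.04565) = 0.8313 mol/L.

0.831 mol/L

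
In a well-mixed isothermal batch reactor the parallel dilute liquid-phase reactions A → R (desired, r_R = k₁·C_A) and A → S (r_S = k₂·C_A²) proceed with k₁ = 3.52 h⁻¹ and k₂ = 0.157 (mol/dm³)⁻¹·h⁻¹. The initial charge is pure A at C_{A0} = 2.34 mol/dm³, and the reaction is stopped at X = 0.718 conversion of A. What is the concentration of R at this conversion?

C_A = C_{A0}(1−X) = 0.6599 mol/dm³.
Along a PFR/batch, dC_R/dC_A = −r_R/(r_R+r_S) = −k₁/(k₁+k₂·C_A).
Integrating from C_{A0} to C_A: C_R = (3.52/0.157)·ln[(3.52+0.157·2.34)/(3.52+0.157·0.660)] = 22.42·ln(3.887/3.624) = 1.575 mol/dm³.

1.58 mol/dm³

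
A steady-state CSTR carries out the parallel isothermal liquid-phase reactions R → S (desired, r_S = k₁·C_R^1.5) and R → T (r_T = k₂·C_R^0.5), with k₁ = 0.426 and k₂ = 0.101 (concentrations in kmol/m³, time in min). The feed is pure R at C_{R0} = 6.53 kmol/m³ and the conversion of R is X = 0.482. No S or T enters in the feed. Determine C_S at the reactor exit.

2.94 kmol/m³

Exit C_R = C_{R0}(1−X) = 6.53×0.518 = 3.383 kmol/m³.
A CSTR operates uniformly at the exit composition, giving r_S = 2.650 and r_T = 0.1858 (each k·C_R^n at C_R = 3.383).
Fraction of consumed R going to S: r_S/(r_S+r_T) = 0.9345.
C_S = 0.9345·C_{R0}·X = 0.9345×6.53×0.482 = 2.94 kmol/m³.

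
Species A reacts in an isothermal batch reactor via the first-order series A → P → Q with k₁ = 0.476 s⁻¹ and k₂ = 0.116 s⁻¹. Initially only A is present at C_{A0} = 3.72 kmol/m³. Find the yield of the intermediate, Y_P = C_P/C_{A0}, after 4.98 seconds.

Solving the coupled first-order balances gives C_P(t) = [k₁/(k₂−k₁)]·C_{A0}·(e^(−k₁t) − e^(−k₂t)).
e^(−k₁t) = e^(−0.476×4.98) = e^(−2.370) = 0.09344; e^(−k₂t) = e^(−0.5777) = 0.5612.
C_P = 0.476×3.72/(0.116−0.476) × (0.09344−0.5612) = (-4.919)×(-0.4678) = 2.301 kmol/m³.
Y_P = C_P/C_{A0} = 2.301/3.72 = 0.618.

0.618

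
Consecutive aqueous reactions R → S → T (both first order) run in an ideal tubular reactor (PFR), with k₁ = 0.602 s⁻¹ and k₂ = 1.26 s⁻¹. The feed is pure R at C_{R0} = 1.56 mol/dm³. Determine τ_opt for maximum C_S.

1.12 s

For first-order series the maximum of C_S occurs at τ_opt = ln(k₂/k₁)/(k₂−k₁).
= ln(1.26/0.602)/(1.26−0.602) = ln(2.093)/0.6580 = 0.7386/0.6580 = 1.12 s.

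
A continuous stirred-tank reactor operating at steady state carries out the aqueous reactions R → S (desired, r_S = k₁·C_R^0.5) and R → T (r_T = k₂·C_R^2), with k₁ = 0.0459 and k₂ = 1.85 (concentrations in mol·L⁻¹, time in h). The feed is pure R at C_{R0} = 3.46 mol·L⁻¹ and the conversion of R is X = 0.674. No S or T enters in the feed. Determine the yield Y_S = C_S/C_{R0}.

0.0137

Exit C_R = C_{R0}(1−X) = 3.46×0.326 = 1.128 mol·L⁻¹.
A CSTR operates uniformly at the exit composition, giving r_S = 0.04875 and r_T = 2.354 (each k·C_R^n at C_R = 1.128).
Fraction of consumed R going to S: r_S/(r_S+r_T) = 0.02029.
C_S = 0.02029·C_{R0}·X = 0.02029×3.46×0.674 = 0.0473 mol·L⁻¹; Y_S = C_S/C_{R0} = 0.0137.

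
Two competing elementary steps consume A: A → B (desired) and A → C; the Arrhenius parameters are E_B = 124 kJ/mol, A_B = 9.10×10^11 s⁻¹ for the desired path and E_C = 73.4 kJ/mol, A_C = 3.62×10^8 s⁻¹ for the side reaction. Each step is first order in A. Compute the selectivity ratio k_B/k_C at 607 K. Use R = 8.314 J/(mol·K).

Since both paths have the same order in A, the concentration cancels and S_{B/C} = k_B/k_C = (A_B/A_C)·exp[(E_C−E_B)/(RT)].
(E_C−E_B)/(RT) = (73.4−124)×10³/(8.314×607) = -50600/5047 = -10.03.
k_B/k_C = (9.10×10^11/3.62×10^8)·exp(-10.03) = 2514 × 4.421×10^-5 = 0.111.
Since E_B > E_C, raising the temperature improves selectivity toward B.

0.111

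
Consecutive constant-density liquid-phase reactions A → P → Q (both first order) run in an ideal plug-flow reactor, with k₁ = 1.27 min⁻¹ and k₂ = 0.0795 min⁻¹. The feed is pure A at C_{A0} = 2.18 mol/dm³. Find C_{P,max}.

1.81 mol/dm³

Evaluating C_P at τ_opt = ln(k₂/k₁)/(k₂−k₁) gives C_{P,max}/C_{A0} = (k₁/k₂)^[k₂/(k₂−k₁)].
= (1.27/0.0795)^(0.0795/(0.0795−1.27)) = (15.97)^(-0.06678) = 0.8311.
C_{P,max} = 0.8311×2.18 = 1.81 mol/dm³.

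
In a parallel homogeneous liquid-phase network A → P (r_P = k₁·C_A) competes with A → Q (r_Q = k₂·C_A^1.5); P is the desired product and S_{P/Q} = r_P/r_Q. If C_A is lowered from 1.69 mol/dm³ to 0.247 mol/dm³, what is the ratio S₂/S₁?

2.62

S_{P/Q} = (k₁/k₂)·C_A^-0.5, so S₂/S₁ = (C_{A,2}/C_{A,1})^-0.5.
= (0.247/1.69)^(-0.5) = (0.1462)^(-0.5) = 2.62.
Selectivity toward P rises as C_A falls — low-concentration operation is favoured.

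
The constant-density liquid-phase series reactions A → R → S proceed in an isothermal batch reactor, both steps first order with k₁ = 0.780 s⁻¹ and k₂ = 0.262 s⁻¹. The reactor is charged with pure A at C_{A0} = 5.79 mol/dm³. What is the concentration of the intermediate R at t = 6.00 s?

For first-order series with pure A initially, C_R(t) = k₁C_{A0}/(k₂−k₁)·(e^(−k₁t) − e^(−k₂t)).
e^(−k₁t) = e^(−0.780×6.00) = e^(−4.680) = 0.009279; e^(−k₂t) = e^(−1.572) = 0.2076.
C_R = 0.780×5.79/(0.262−0.780) × (0.009279−0.2076) = (-8.719)×(-0.1984) = 1.729 mol/dm³.

1.73 mol/dm³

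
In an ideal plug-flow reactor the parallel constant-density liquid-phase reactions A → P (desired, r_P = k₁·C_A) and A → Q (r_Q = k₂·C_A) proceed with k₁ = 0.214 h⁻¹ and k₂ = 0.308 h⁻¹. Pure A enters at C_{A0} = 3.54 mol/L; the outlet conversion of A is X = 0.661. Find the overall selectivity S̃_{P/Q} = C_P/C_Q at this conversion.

0.695

C_A = C_{A0}(1−X) = 1.200 mol/L.
Both paths are first order in A, so the instantaneous fraction to P is constant: dC_P/d(−C_A) = k₁/(k₁+k₂) = 0.4100.
C_P = 0.4100·(C_{A0}−C_A) = 0.4100×2.340 = 0.959 mol/L.
C_Q = (C_{A0}−C_A)−C_P = 1.381 mol/L; S̃_{P/Q} = 0.9593/1.381 = 0.695.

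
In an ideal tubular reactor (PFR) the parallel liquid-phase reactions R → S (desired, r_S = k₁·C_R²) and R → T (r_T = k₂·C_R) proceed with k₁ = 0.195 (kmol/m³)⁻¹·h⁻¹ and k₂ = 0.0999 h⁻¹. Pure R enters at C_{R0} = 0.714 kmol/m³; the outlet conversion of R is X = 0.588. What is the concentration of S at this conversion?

0.205 kmol/m³

C_R = C_{R0}(1−X) = 0.2942 kmol/m³.
Along a PFR/batch, dC_T/dC_R = −r_T/(r_S+r_T) = −k₂/(k₂+k₁·C_R).
Integrating from C_{R0} to C_R: C_T = (0.0999/0.195)·ln[(0.0999+0.195·0.714)/(0.0999+0.195·0.294)] = 0.5123·ln(0.2391/0.1573) = 0.2147 kmol/m³.
Then C_S = (C_{R0}−C_R) − C_T = 0.4198 − 0.2147 = 0.2051 kmol/m³.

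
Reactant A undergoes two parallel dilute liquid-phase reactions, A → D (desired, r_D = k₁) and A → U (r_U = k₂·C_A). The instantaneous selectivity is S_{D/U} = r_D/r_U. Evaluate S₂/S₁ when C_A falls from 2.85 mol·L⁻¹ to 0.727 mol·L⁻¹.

S_{D/U} = (k₁/k₂)·C_A⁻¹, so S₂/S₁ = (C_{A,2}/C_{A,1})⁻¹.
= 2.85/0.727 = 3.92.

3.92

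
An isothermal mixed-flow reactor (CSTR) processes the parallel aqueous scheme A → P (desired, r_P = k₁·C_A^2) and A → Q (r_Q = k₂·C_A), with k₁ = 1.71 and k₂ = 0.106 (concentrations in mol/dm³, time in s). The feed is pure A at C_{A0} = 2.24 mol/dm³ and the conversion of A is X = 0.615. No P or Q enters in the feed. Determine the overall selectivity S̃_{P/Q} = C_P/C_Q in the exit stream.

13.9

Exit C_A = C_{A0}(1−X) = 2.24×0.385 = 0.8624 mol/dm³.
Rates in a CSTR are evaluated at the outlet concentration: r_P = 1.71×0.8624^2 = 1.272, r_Q = 0.106×0.8624 = 0.09141.
Overall selectivity = C_P/C_Q = r_Pτ/(r_Qτ) = r_P/r_Q = 13.9.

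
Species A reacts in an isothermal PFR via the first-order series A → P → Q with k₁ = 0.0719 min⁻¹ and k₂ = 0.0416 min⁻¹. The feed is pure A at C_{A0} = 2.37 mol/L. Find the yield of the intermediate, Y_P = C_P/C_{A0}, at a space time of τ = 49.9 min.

For first-order series with pure A initially, C_P(τ) = k₁C_{A0}/(k₂−k₁)·(e^(−k₁τ) − e^(−k₂τ)).
e^(−k₁τ) = e^(−0.0719×49.9) = e^(−3.588) = 0.02766; e^(−k₂τ) = e^(−2.076) = 0.1255.
C_P = 0.0719×2.37/(0.0416−0.0719) × (0.02766−0.1255) = (-5.624)×(-0.09779) = 0.5500 mol/L.
Y_P = C_P/C_{A0} = 0.5500/2.37 = 0.232.

0.232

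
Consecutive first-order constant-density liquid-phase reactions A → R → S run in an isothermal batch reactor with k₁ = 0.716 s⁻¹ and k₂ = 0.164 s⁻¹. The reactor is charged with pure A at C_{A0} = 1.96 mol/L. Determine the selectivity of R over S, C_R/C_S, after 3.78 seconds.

Solving the coupled first-order balances gives C_R(t) = [k₁/(k₂−k₁)]·C_{A0}·(e^(−k₁t) − e^(−k₂t)).
e^(−k₁t) = e^(−0.716×3.78) = e^(−2.706) = 0.06677; e^(−k₂t) = e^(−0.6199) = 0.5380.
C_R = 0.716×1.96/(0.164−0.716) × (0.06677−0.5380) = (-2.542)×(-0.4712) = 1.198 mol/L.
C_A = C_{A0}e^(−k₁t) = 0.1309 mol/L, so C_S = C_{A0}−C_A−C_R = 0.6311 mol/L; C_R/C_S = 1.90.

1.90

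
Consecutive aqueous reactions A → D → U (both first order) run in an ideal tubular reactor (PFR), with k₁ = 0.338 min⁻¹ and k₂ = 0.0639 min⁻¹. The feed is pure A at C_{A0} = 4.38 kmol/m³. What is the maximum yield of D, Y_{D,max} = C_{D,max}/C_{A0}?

0.678

For a first-order series the maximum intermediate yield is C_{D,max}/C_{A0} = (k₁/k₂)^[k₂/(k₂−k₁)].
= (0.338/0.0639)^(0.0639/(0.0639−0.338)) = (5.290)^(-0.2331) = 0.6782.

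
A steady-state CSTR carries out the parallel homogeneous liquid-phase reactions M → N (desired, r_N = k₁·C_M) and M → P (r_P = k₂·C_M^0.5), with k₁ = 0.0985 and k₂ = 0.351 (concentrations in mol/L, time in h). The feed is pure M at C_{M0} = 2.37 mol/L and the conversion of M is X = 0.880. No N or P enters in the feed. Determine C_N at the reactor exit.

Exit C_M = C_{M0}(1−X) = 2.37×0.120 = 0.2844 mol/L.
Rates in a CSTR are evaluated at the outlet concentration: r_N = 0.0985×0.2844 = 0.02801, r_P = 0.351×0.2844^0.5 = 0.1872.
Fraction of consumed M going to N: r_N/(r_N+r_P) = 0.1302.
C_N = 0.1302·C_{M0}·X = 0.1302×2.37×0.880 = 0.271 mol/L.

0.271 mol/L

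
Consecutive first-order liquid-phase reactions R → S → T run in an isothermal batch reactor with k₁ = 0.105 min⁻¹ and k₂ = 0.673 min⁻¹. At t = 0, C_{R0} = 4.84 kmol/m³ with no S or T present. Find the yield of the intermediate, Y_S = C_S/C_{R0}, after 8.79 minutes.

Solving the coupled first-order balances gives C_S(t) = [k₁/(k₂−k₁)]·C_{R0}·(e^(−k₁t) − e^(−k₂t)).
e^(−k₁t) = e^(−0.105×8.79) = e^(−0.9229) = 0.3973; e^(−k₂t) = e^(−5.916) = 0.002697.
C_S = 0.105×4.84/(0.673−0.105) × (0.3973−0.002697) = 0.8947×0.3946 = 0.3531 kmol/m³.
Y_S = C_S/C_{R0} = 0.3531/4.84 = 0.0730.

0.0730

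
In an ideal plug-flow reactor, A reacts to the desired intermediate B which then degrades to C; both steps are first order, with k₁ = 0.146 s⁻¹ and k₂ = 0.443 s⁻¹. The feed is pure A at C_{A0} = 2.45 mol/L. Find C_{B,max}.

0.468 mol/L

For a first-order series the maximum intermediate yield is C_{B,max}/C_{A0} = (k₁/k₂)^[k₂/(k₂−k₁)].
= (0.146/0.443)^(0.443/(0.443−0.146)) = (0.3296)^(1.492) = 0.1910.
C_{B,max} = 0.1910×2.45 = 0.468 mol/L.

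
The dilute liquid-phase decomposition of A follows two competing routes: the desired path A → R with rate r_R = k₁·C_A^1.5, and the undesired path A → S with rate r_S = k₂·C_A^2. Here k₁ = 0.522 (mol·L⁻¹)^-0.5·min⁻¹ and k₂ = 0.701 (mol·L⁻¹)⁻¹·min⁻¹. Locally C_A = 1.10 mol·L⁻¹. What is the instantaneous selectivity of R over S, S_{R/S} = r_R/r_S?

S_{R/S} = r_R/r_S = (k₁·C_A^1.5)/(k₂·C_A^2) = (k₁/k₂)·C_A^-0.5.
= (0.522×1.100^1.5) / (0.701×1.100^2) = 0.6022/0.8482 = 0.710.
The undesired path is higher order in A, so low C_A (CSTR or dilute feed) favours R.

0.710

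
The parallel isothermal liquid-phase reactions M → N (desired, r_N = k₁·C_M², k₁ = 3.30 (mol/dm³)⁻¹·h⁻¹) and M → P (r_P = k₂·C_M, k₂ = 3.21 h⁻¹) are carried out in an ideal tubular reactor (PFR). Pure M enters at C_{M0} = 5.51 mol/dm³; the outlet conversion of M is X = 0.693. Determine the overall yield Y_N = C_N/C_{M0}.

0.536

C_M = C_{M0}(1−X) = 1.692 mol/dm³.
Along a PFR/batch, dC_P/dC_M = −r_P/(r_N+r_P) = −k₂/(k₂+k₁·C_M).
Integrating from C_{M0} to C_M: C_P = (3.21/3.30)·ln[(3.21+3.30·5.51)/(3.21+3.30·1.69)] = 0.9727·ln(21.39/8.792) = 0.8650 mol/dm³.
Then C_N = (C_{M0}−C_M) − C_P = 3.818 − 0.8650 = 2.953 mol/dm³.
Y_N = C_N/C_{M0} = 2.953/5.51 = 0.536.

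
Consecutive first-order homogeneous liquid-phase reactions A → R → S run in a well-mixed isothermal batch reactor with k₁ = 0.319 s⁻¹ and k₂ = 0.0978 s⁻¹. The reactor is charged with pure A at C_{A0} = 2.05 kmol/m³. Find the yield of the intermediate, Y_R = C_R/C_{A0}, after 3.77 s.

The intermediate concentration in a first-order A→B→C sequence is C_R = k₁C_{A0}(e^(−k₁t) − e^(−k₂t))/(k₂−k₁).
e^(−k₁t) = e^(−0.319×3.77) = e^(−1.203) = 0.3004; e^(−k₂t) = e^(−0.3687) = 0.6916.
C_R = 0.319×2.05/(0.0978−0.319) × (0.3004−0.6916) = (-2.956)×(-0.3912) = 1.157 kmol/m³.
Y_R = C_R/C_{A0} = 1.157/2.05 = 0.564.

0.564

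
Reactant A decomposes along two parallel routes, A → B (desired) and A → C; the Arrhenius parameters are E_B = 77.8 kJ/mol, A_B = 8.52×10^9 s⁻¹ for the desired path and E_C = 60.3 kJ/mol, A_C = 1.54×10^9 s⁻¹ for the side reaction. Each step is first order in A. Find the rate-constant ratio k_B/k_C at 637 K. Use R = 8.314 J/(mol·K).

Since both paths have the same order in A, the concentration cancels and S_{B/C} = k_B/k_C = (A_B/A_C)·exp[(E_C−E_B)/(RT)].
(E_C−E_B)/(RT) = (60.3−77.8)×10³/(8.314×637) = -17500/5296 = -3.304.
k_B/k_C = (8.52×10^9/1.54×10^9)·exp(-3.304) = 5.532 × 0.03672 = 0.203.

0.203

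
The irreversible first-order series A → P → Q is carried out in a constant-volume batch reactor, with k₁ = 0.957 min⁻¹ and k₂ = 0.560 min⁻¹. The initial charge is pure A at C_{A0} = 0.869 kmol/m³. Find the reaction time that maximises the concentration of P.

1.35 min

For first-order series the maximum of C_P occurs at t_opt = ln(k₂/k₁)/(k₂−k₁).
= ln(0.560/0.957)/(0.560−0.957) = ln(0.5852)/-0.3970 = -0.5359/-0.3970 = 1.35 min.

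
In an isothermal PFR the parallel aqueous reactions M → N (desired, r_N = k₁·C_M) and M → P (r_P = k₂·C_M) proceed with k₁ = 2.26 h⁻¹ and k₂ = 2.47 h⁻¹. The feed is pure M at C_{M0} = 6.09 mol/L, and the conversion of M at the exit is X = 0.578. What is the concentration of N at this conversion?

C_M = C_{M0}(1−X) = 2.570 mol/L.
Both paths are first order in M, so the instantaneous fraction to N is constant: dC_N/d(−C_M) = k₁/(k₁+k₂) = 0.4778.
C_N = 0.4778·(C_{M0}−C_M) = 0.4778×3.520 = 1.68 mol/L.

1.68 mol/L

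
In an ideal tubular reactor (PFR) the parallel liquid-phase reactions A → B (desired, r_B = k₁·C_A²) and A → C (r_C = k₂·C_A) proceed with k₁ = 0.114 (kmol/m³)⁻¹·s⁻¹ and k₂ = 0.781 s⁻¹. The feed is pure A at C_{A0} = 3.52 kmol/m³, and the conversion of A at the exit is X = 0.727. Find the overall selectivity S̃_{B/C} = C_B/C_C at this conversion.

C_A = C_{A0}(1−X) = 0.9610 kmol/m³.
Along a PFR/batch, dC_C/dC_A = −r_C/(r_B+r_C) = −k₂/(k₂+k₁·C_A).
Integrating from C_{A0} to C_A: C_C = (0.781/0.114)·ln[(0.781+0.114·3.52)/(0.781+0.114·0.961)] = 6.851·ln(1.182/0.8905) = 1.941 kmol/m³.
Then C_B = (C_{A0}−C_A) − C_C = 2.559 − 1.941 = 0.6178 kmol/m³.
S̃_{B/C} = C_B/C_C = 0.6178/1.941 = 0.318.

0.318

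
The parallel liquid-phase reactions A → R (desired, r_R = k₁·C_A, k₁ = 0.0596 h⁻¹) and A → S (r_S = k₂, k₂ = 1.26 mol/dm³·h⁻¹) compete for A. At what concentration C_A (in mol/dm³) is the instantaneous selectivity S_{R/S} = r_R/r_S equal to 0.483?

S_{R/S} = (k₁/k₂)·C_A ⇒ C_A = S·k₂/k₁.
= 0.483×1.26/0.0596 = 10.2 mol/dm³.

10.2 mol/dm³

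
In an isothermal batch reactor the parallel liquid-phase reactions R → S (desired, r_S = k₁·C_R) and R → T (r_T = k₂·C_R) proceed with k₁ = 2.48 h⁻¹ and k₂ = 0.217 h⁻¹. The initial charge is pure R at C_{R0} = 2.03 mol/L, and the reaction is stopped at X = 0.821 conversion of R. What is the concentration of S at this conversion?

1.53 mol/L

C_R = C_{R0}(1−X) = 0.3634 mol/L.
Both paths are first order in R, so the instantaneous fraction to S is constant: dC_S/d(−C_R) = k₁/(k₁+k₂) = 0.9195.
C_S = 0.9195·(C_{R0}−C_R) = 0.9195×1.667 = 1.53 mol/L.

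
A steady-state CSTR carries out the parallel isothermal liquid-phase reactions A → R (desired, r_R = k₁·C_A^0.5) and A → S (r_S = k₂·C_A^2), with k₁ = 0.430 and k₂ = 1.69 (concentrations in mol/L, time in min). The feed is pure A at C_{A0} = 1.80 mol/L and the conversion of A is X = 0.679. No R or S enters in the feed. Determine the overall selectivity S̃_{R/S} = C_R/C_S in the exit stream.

0.579

Exit C_A = C_{A0}(1−X) = 1.80×0.321 = 0.5778 mol/L.
In a CSTR the entire volume is at exit conditions, so r_R = 0.430×0.5778^0.5 = 0.3269 and r_S = 1.69×0.5778^2 = 0.5642.
Overall selectivity = C_R/C_S = r_Rτ/(r_Sτ) = r_R/r_S = 0.579.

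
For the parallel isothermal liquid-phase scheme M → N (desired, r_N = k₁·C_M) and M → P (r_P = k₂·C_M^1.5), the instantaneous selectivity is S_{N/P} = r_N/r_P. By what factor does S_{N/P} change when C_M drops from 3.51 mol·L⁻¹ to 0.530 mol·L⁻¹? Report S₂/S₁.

S_{N/P} = (k₁/k₂)·C_M^-0.5, so S₂/S₁ = (C_{M,2}/C_{M,1})^-0.5.
= (0.530/3.51)^(-0.5) = (0.1510)^(-0.5) = 2.57.
Selectivity toward N rises as C_M falls — low-concentration operation is favoured.

2.57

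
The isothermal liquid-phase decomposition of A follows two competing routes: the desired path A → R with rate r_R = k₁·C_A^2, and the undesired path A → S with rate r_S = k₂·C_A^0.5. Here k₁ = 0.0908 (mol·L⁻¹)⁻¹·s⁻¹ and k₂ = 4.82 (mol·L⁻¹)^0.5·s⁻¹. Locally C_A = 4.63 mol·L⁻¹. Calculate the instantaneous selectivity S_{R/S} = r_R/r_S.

S_{R/S} = r_R/r_S = (k₁·C_A^2)/(k₂·C_A^0.5) = (k₁/k₂)·C_A^1.5.
= (0.0908×4.630^2) / (4.82×4.630^0.5) = 1.946/10.37 = 0.188.
Since the desired path is higher order in A, keeping C_A high (PFR or concentrated feed) favours R.

0.188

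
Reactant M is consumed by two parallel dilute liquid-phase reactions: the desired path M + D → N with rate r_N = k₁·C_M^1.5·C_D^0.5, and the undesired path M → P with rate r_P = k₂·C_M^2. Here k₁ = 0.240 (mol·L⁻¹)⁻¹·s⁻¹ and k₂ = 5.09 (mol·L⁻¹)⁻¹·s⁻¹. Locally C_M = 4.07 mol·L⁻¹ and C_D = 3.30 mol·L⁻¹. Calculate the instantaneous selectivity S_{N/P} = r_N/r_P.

S_{N/P} = r_N/r_P = (k₁·C_M^1.5·C_D^0.5)/(k₂·C_M^2) = (k₁/k₂)·C_M^-0.5·C_D^0.5.
= (0.240×4.070^1.5×3.300^0.5) / (5.09×4.070^2) = 3.580/84.32 = 0.0425.
The undesired path is higher order in M, so low C_M (CSTR or dilute feed) favours N.

0.0425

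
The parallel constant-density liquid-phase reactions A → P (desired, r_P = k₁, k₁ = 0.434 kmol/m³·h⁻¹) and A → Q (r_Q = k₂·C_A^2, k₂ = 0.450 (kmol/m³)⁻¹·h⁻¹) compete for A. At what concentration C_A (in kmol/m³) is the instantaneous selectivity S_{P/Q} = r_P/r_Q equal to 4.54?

S_{P/Q} = (k₁/k₂)·C_A^-2 ⇒ C_A = (S·k₂/k₁)^(-0.5).
= (4.54×0.450/0.434)^(-0.5) = (4.707)^(-0.5) = 0.461 kmol/m³.

0.461 kmol/m³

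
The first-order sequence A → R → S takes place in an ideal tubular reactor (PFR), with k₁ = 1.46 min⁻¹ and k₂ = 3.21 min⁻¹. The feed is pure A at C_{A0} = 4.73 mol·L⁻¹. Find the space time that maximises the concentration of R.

For first-order series the maximum of C_R occurs at τ_opt = ln(k₂/k₁)/(k₂−k₁).
= ln(3.21/1.46)/(3.21−1.46) = ln(2.199)/1.750 = 0.7878/1.750 = 0.450 min.

0.450 min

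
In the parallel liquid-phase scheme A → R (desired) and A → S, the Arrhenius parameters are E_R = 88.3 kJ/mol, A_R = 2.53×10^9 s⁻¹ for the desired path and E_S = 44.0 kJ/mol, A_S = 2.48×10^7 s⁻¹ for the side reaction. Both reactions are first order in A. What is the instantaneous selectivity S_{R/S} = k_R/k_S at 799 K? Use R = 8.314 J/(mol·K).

0.130

With equal orders, S_{R/S} = k_R/k_S = (A_R/A_S)·exp[(E_S−E_R)/(RT)].
(E_S−E_R)/(RT) = (44.0−88.3)×10³/(8.314×799) = -44300/6643 = -6.669.
k_R/k_S = (2.53×10^9/2.48×10^7)·exp(-6.669) = 102.0 × 0.001270 = 0.130.
Since E_R > E_S, raising the temperature improves selectivity toward R.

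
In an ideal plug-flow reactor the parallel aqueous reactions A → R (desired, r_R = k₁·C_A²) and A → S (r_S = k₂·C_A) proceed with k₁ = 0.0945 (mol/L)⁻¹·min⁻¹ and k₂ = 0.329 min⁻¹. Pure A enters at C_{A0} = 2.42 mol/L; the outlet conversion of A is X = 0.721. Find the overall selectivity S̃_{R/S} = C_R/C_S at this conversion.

0.430

C_A = C_{A0}(1−X) = 0.6752 mol/L.
Along a PFR/batch, dC_S/dC_A = −r_S/(r_R+r_S) = −k₂/(k₂+k₁·C_A).
Integrating from C_{A0} to C_A: C_S = (0.329/0.0945)·ln[(0.329+0.0945·2.42)/(0.329+0.0945·0.675)] = 3.481·ln(0.5577/0.3928) = 1.220 mol/L.
Then C_R = (C_{A0}−C_A) − C_S = 1.745 − 1.220 = 0.5246 mol/L.
S̃_{R/S} = C_R/C_S = 0.5246/1.220 = 0.430.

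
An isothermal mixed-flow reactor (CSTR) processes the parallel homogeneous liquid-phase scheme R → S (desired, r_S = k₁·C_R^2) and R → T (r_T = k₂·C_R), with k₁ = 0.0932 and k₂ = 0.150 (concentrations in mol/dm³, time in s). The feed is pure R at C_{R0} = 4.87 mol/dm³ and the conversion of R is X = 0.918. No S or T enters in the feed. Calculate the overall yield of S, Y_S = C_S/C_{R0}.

Exit C_R = C_{R0}(1−X) = 4.87×0.0820 = 0.3993 mol/dm³.
In a CSTR the entire volume is at exit conditions, so r_S = 0.0932×0.3993^2 = 0.01486 and r_T = 0.150×0.3993 = 0.05990.
Fraction of consumed R going to S: r_S/(r_S+r_T) = 0.1988.
C_S = 0.1988·C_{R0}·X = 0.1988×4.87×0.918 = 0.889 mol/dm³; Y_S = C_S/C_{R0} = 0.182.

0.182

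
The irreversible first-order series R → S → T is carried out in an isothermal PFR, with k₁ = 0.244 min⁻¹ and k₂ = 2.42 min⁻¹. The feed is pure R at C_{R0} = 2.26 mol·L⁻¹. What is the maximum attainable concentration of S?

For a first-order series the maximum intermediate yield is C_{S,max}/C_{R0} = (k₁/k₂)^[k₂/(k₂−k₁)].
= (0.244/2.42)^(2.42/(2.42−0.244)) = (0.1008)^(1.112) = 0.07795.
C_{S,max} = 0.07795×2.26 = 0.176 mol·L⁻¹.

0.176 mol·L⁻¹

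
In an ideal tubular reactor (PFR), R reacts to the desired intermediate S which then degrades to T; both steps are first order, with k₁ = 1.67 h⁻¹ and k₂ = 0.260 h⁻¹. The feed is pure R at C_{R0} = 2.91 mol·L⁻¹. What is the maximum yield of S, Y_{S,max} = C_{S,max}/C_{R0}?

For a first-order series the maximum intermediate yield is C_{S,max}/C_{R0} = (k₁/k₂)^[k₂/(k₂−k₁)].
= (1.67/0.260)^(0.260/(0.260−1.67)) = (6.423)^(-0.1844) = 0.7097.

0.710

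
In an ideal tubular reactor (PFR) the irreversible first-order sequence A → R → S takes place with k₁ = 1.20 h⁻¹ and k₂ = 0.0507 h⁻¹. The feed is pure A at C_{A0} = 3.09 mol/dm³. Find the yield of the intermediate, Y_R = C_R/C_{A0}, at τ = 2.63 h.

0.869

Solving the coupled first-order balances gives C_R(τ) = [k₁/(k₂−k₁)]·C_{A0}·(e^(−k₁τ) − e^(−k₂τ)).
e^(−k₁τ) = e^(−1.20×2.63) = e^(−3.156) = 0.04260; e^(−k₂τ) = e^(−0.1333) = 0.8752.
C_R = 1.20×3.09/(0.0507−1.20) × (0.04260−0.8752) = (-3.226)×(-0.8326) = 2.686 mol/dm³.
Y_R = C_R/C_{A0} = 2.686/3.09 = 0.869.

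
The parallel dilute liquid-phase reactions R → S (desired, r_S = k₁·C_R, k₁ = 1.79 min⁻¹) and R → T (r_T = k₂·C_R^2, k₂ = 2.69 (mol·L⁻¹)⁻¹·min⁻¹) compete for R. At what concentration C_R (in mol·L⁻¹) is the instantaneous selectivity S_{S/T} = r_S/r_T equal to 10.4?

S_{S/T} = (k₁/k₂)·C_R⁻¹ ⇒ C_R = (S·k₂/k₁)^(-1).
= (10.4×2.69/1.79)^(-1) = (15.63)^(-1) = 0.0640 mol·L⁻¹.

0.0640 mol·L⁻¹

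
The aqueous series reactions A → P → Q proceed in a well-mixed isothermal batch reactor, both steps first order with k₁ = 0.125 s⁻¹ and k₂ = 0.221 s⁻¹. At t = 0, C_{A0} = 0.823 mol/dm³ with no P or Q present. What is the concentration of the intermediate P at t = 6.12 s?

0.222 mol/dm³

The intermediate concentration in a first-order A→B→C sequence is C_P = k₁C_{A0}(e^(−k₁t) − e^(−k₂t))/(k₂−k₁).
e^(−k₁t) = e^(−0.125×6.12) = e^(−0.7650) = 0.4653; e^(−k₂t) = e^(−1.353) = 0.2586.
C_P = 0.125×0.823/(0.221−0.125) × (0.4653−0.2586) = 1.072×0.2067 = 0.2216 mol/dm³.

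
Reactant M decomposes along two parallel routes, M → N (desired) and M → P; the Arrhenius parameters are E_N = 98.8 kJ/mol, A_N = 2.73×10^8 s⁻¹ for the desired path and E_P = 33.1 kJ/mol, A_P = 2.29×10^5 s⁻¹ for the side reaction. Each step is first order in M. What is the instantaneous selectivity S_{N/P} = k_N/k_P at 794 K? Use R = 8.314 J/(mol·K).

0.0568

k_N/k_P = (A_N/A_P)·exp[−(E_N−E_P)/(RT)] = (A_N/A_P)·exp[(E_P−E_N)/(RT)].
(E_P−E_N)/(RT) = (33.1−98.8)×10³/(8.314×794) = -65700/6601 = -9.953.
k_N/k_P = (2.73×10^8/2.29×10^5)·exp(-9.953) = 1192 × 4.761×10^-5 = 0.0568.
Since E_N > E_P, raising the temperature improves selectivity toward N.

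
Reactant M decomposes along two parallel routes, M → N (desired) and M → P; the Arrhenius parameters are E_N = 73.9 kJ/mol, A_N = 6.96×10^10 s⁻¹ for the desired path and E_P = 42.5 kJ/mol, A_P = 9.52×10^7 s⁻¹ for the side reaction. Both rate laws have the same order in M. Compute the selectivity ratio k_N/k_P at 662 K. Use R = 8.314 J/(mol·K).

2.43

With equal orders, S_{N/P} = k_N/k_P = (A_N/A_P)·exp[(E_P−E_N)/(RT)].
(E_P−E_N)/(RT) = (42.5−73.9)×10³/(8.314×662) = -31400/5504 = -5.705.
k_N/k_P = (6.96×10^10/9.52×10^7)·exp(-5.705) = 731.1 × 0.003329 = 2.43.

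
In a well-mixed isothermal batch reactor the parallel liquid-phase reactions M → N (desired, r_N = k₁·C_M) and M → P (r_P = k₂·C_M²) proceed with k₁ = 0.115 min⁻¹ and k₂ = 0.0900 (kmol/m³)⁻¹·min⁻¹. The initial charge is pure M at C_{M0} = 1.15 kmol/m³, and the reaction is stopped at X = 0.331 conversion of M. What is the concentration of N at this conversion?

C_M = C_{M0}(1−X) = 0.7693 kmol/m³.
Along a PFR/batch, dC_N/dC_M = −r_N/(r_N+r_P) = −k₁/(k₁+k₂·C_M).
Integrating from C_{M0} to C_M: C_N = (0.115/0.0900)·ln[(0.115+0.0900·1.15)/(0.115+0.0900·0.769)] = 1.278·ln(0.2185/0.1842) = 0.2179 kmol/m³.

0.218 kmol/m³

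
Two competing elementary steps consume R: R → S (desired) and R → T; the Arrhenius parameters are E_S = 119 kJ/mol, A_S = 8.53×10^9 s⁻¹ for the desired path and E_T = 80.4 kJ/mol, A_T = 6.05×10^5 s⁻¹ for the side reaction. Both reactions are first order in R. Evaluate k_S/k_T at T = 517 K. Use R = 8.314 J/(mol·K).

1.77

k_S/k_T = (A_S/A_T)·exp[−(E_S−E_T)/(RT)] = (A_S/A_T)·exp[(E_T−E_S)/(RT)].
(E_T−E_S)/(RT) = (80.4−119)×10³/(8.314×517) = -38600/4298 = -8.980.
k_S/k_T = (8.53×10^9/6.05×10^5)·exp(-8.980) = 14099 × 1.259×10^-4 = 1.77.
Since E_S > E_T, raising the temperature improves selectivity toward S.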